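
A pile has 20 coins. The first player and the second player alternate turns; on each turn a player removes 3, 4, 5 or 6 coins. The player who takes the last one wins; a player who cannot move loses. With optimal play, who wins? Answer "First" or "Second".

W/L table (W = player to move can force a win):
i:   0  1  2  3  4  5  6  7  8  9 10 11 12 13 14 15 16 17 18 19 20
     L  L  L  W  W  W  W  W  W  L  L  L  W  W  W  W  W  W  L  L  L
Position 20 is L, so the second player wins.

Second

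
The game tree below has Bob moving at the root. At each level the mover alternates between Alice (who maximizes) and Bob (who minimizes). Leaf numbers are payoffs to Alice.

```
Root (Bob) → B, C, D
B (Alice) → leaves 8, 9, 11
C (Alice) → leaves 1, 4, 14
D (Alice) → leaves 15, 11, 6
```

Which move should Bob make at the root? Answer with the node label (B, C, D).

B

B (Alice): max(8, 9, 11) = 11
C (Alice): max(1, 4, 14) = 14
D (Alice): max(15, 11, 6) = 15
Root (Bob): min(11, 14, 15) = 11
Bob picks the child with the lowest value: B (value 11).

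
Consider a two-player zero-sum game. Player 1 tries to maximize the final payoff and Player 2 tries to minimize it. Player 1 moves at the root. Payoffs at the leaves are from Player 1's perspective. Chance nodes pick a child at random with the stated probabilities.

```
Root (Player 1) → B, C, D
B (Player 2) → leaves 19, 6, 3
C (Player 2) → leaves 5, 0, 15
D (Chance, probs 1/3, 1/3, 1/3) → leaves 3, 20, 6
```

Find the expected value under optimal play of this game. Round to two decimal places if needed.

9.67

B (Player 2): min(19, 6, 3) = 3
C (Player 2): min(5, 0, 15) = 0
D (Chance): 1/3·3 + 1/3·20 + 1/3·6 = 9.67
Root (Player 1): max(3, 0, 9.67) = 9.67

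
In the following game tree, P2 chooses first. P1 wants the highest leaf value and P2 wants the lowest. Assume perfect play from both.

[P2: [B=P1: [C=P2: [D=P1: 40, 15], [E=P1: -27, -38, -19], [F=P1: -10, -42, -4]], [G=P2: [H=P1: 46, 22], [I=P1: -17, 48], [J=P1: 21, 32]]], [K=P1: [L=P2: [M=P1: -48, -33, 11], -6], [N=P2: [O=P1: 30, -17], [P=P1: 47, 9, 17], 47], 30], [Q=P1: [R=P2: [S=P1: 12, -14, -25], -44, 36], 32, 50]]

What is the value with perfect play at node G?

H: max(46, 22) = 46
I: max(-17, 48) = 48
J: max(21, 32) = 32
G: min(46, 48, 32) = 32

32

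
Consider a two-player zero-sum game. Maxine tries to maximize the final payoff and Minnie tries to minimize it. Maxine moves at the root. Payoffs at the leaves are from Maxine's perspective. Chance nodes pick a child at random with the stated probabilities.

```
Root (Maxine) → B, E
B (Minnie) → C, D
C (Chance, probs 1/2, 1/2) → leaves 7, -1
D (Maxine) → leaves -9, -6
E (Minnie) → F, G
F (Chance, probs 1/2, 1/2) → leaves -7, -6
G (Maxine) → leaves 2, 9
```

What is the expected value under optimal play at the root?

-6

C (Chance): 1/2·7 + 1/2·-1 = 3
D (Maxine): max(-9, -6) = -6
B (Minnie): min(3, -6) = -6
F (Chance): 1/2·-7 + 1/2·-6 = -6.5
G (Maxine): max(2, 9) = 9
E (Minnie): min(-6.5, 9) = -6.5
Root (Maxine): max(-6, -6.5) = -6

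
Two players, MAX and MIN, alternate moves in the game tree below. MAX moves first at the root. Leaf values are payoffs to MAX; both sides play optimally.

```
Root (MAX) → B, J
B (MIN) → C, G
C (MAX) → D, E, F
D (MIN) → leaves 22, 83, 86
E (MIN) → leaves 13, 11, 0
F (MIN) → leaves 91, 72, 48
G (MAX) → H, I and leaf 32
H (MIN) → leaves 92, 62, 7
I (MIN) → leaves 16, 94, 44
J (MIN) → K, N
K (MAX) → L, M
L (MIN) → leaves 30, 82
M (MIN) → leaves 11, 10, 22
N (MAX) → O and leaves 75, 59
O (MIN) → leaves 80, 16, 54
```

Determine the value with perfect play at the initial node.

D (MIN): min(22, 83, 86) = 22
E (MIN): min(13, 11, 0) = 0
F (MIN): min(91, 72, 48) = 48
C (MAX): max(22, 0, 48) = 48
H (MIN): min(92, 62, 7) = 7
I (MIN): min(16, 94, 44) = 16
G (MAX): max(7, 16, 32) = 32
B (MIN): min(48, 32) = 32
L (MIN): min(30, 82) = 30
M (MIN): min(11, 10, 22) = 10
K (MAX): max(30, 10) = 30
O (MIN): min(80, 16, 54) = 16
N (MAX): max(16, 75, 59) = 75
J (MIN): min(30, 75) = 30
Root (MAX): max(32, 30) = 32

32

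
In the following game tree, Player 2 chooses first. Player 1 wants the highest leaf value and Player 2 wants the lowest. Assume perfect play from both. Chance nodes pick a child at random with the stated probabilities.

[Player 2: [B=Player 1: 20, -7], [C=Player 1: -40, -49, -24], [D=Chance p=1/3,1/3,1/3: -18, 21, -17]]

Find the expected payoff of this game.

-24

B (Player 1): max(20, -7) = 20
C (Player 1): max(-40, -49, -24) = -24
D (Chance): 1/3·-18 + 1/3·21 + 1/3·-17 = -4.67
Root (Player 2): min(20, -24, -4.67) = -24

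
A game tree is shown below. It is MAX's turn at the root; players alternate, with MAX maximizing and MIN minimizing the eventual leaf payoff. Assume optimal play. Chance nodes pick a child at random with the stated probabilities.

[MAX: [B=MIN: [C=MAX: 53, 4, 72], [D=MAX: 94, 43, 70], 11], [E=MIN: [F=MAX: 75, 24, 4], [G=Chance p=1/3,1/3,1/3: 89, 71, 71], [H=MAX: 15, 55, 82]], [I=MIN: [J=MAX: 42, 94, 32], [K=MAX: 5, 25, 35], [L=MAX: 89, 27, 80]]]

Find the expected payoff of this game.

75

C (MAX): max(53, 4, 72) = 72
D (MAX): max(94, 43, 70) = 94
B (MIN): min(72, 94, 11) = 11
F (MAX): max(75, 24, 4) = 75
G (Chance): 1/3·89 + 1/3·71 + 1/3·71 = 77
H (MAX): max(15, 55, 82) = 82
E (MIN): min(75, 77, 82) = 75
J (MAX): max(42, 94, 32) = 94
K (MAX): max(5, 25, 35) = 35
L (MAX): max(89, 27, 80) = 89
I (MIN): min(94, 35, 89) = 35
Root (MAX): max(11, 75, 35) = 75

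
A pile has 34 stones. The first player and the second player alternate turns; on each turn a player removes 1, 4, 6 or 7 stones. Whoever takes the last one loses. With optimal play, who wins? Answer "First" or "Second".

First

Compute winning (W) and losing (L) positions by backward induction:
i:   0  1  2  3  4  5  6  7  8  9 10 11 12 13 14 15 16 17 18 19 20 21 22 23 24 25 26 27 28 29 30 31 32 33 34
     W  L  W  L  W  W  L  W  W  W  W  L  W  W  L  W  L  W  W  L  W  W  W  W  L  W  W  L  W  L  W  W  L  W  W
Position 34 is W, so the first player wins.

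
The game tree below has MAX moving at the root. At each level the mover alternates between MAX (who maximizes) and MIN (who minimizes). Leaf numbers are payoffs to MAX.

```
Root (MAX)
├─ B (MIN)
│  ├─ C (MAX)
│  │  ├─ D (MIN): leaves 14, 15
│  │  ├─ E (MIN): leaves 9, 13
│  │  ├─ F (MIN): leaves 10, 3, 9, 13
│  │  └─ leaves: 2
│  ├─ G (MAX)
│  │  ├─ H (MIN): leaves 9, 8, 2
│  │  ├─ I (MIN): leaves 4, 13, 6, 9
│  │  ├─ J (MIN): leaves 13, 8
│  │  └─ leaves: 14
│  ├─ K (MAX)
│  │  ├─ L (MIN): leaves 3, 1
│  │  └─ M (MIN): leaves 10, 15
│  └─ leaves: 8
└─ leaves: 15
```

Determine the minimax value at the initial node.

15

D (MIN): min(14, 15) = 14
E (MIN): min(9, 13) = 9
F (MIN): min(10, 3, 9, 13) = 3
C (MAX): max(14, 9, 3, 2) = 14
H (MIN): min(9, 8, 2) = 2
I (MIN): min(4, 13, 6, 9) = 4
J (MIN): min(13, 8) = 8
G (MAX): max(2, 4, 8, 14) = 14
L (MIN): min(3, 1) = 1
M (MIN): min(10, 15) = 10
K (MAX): max(1, 10) = 10
B (MIN): min(14, 14, 10, 8) = 8
Root (MAX): max(8, 15) = 15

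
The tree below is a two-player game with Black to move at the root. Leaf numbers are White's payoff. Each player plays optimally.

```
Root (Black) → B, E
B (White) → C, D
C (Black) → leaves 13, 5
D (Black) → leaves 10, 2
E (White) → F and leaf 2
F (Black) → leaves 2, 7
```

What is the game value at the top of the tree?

C (Black): min(13, 5) = 5
D (Black): min(10, 2) = 2
B (White): max(5, 2) = 5
F (Black): min(2, 7) = 2
E (White): max(2, 2) = 2
Root (Black): min(5, 2) = 2

2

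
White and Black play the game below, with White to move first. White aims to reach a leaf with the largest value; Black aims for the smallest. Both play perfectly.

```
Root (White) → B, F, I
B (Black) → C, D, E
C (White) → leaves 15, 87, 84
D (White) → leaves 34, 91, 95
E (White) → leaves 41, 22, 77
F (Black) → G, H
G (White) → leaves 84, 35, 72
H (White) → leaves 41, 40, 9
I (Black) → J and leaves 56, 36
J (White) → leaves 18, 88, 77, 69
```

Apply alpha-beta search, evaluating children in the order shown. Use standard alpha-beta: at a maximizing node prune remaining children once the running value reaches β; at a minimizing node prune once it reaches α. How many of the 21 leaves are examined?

C [α=-∞,β=+∞]: v=87
D [α=-∞,β=87]: v=91 after child 2 ≥ β → β-cutoff, skip 1
E [α=-∞,β=87]: v=77
B [α=-∞,β=+∞]: v=77
G [α=77,β=+∞]: v=84
H [α=77,β=84]: v=41
F [α=77,β=+∞]: v=41
J [α=77,β=+∞]: v=88
I [α=77,β=+∞]: v=56 after child 2 ≤ α → α-cutoff, skip 1
Root [α=-∞,β=+∞]: v=77
Leaves evaluated: 19 of 21.

19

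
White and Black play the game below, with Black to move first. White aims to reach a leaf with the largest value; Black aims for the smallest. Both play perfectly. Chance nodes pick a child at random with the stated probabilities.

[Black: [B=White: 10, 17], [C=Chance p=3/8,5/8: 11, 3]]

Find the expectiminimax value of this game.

B (White): max(10, 17) = 17
C (Chance): 3/8·11 + 5/8·3 = 6
Root (Black): min(17, 6) = 6

6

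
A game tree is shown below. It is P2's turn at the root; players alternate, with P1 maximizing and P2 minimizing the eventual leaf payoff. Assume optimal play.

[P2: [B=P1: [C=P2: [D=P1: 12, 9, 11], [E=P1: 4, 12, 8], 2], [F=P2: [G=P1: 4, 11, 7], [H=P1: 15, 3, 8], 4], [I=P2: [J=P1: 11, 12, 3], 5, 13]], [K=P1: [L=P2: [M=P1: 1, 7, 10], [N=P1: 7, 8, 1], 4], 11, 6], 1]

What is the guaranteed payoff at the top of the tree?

D (P1): max(12, 9, 11) = 12
E (P1): max(4, 12, 8) = 12
C (P2): min(12, 12, 2) = 2
G (P1): max(4, 11, 7) = 11
H (P1): max(15, 3, 8) = 15
F (P2): min(11, 15, 4) = 4
J (P1): max(11, 12, 3) = 12
I (P2): min(12, 5, 13) = 5
B (P1): max(2, 4, 5) = 5
M (P1): max(1, 7, 10) = 10
N (P1): max(7, 8, 1) = 8
L (P2): min(10, 8, 4) = 4
K (P1): max(4, 11, 6) = 11
Root (P2): min(5, 11, 1) = 1

1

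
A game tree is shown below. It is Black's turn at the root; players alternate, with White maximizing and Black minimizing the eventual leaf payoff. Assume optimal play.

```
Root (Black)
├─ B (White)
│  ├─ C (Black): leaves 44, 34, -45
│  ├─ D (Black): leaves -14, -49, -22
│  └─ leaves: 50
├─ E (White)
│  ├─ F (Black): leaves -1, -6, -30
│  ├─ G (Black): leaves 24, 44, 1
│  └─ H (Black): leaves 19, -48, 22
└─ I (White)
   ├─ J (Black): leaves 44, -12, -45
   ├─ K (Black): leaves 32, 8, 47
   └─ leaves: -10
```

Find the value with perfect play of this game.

1

C (Black): min(44, 34, -45) = -45
D (Black): min(-14, -49, -22) = -49
B (White): max(-45, -49, 50) = 50
F (Black): min(-1, -6, -30) = -30
G (Black): min(24, 44, 1) = 1
H (Black): min(19, -48, 22) = -48
E (White): max(-30, 1, -48) = 1
J (Black): min(44, -12, -45) = -45
K (Black): min(32, 8, 47) = 8
I (White): max(-45, 8, -10) = 8
Root (Black): min(50, 1, 8) = 1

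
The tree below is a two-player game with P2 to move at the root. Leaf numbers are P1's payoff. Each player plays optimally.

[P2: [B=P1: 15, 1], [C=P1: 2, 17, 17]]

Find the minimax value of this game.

B (P1): max(15, 1) = 15
C (P1): max(2, 17, 17) = 17
Root (P2): min(15, 17) = 15

15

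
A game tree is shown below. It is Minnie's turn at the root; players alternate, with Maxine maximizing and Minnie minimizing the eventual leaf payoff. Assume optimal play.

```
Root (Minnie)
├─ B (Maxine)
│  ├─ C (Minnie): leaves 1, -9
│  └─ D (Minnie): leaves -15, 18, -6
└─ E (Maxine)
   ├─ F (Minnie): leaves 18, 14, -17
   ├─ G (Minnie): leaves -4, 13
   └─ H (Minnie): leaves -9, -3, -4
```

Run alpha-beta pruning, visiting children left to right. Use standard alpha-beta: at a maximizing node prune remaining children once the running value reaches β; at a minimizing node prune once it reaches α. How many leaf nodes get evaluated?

8

C [α=-∞,β=+∞]: v=-9
D [α=-9,β=+∞]: v=-15 after child 1 ≤ α → α-cutoff, skip 2
B [α=-∞,β=+∞]: v=-9
F [α=-∞,β=-9]: v=-17
G [α=-17,β=-9]: v=-4
E [α=-∞,β=-9]: v=-4 after child 2 ≥ β → β-cutoff, skip 1
Root [α=-∞,β=+∞]: v=-9
Leaves evaluated: 8 of 13.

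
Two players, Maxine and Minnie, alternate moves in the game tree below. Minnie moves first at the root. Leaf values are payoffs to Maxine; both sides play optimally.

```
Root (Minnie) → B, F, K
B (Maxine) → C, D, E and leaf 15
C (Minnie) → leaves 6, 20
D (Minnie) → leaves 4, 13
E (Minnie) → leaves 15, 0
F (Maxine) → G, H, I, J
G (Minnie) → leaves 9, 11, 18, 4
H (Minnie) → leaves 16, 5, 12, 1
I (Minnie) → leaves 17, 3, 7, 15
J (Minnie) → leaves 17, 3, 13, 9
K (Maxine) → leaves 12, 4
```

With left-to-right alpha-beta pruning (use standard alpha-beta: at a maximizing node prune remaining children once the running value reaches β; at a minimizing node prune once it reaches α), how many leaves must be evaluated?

C [α=-∞,β=+∞]: v=6
D [α=6,β=+∞]: v=4 after child 1 ≤ α → α-cutoff, skip 1
E [α=6,β=+∞]: v=0
B [α=-∞,β=+∞]: v=15
G [α=-∞,β=15]: v=4
H [α=4,β=15]: v=1
I [α=4,β=15]: v=3 after child 2 ≤ α → α-cutoff, skip 2
J [α=4,β=15]: v=3 after child 2 ≤ α → α-cutoff, skip 2
F [α=-∞,β=15]: v=4
K [α=-∞,β=4]: v=12 after child 1 ≥ β → β-cutoff, skip 1
Root [α=-∞,β=+∞]: v=4
Leaves evaluated: 19 of 25.

19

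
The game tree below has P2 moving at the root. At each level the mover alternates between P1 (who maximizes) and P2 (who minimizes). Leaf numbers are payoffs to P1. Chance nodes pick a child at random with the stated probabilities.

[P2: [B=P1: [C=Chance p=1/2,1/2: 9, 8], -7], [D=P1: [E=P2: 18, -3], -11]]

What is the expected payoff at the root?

-3

C (Chance): 1/2·9 + 1/2·8 = 8.5
B (P1): max(8.5, -7) = 8.5
E (P2): min(18, -3) = -3
D (P1): max(-3, -11) = -3
Root (P2): min(8.5, -3) = -3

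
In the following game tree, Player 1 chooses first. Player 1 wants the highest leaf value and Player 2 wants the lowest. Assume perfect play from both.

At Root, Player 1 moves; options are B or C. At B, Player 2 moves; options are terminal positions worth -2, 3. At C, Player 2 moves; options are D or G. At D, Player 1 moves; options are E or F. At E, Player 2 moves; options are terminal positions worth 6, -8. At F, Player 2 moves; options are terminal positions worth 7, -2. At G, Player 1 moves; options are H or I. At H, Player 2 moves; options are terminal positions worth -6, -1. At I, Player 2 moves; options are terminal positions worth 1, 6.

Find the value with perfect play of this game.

B (Player 2): min(-2, 3) = -2
E (Player 2): min(6, -8) = -8
F (Player 2): min(7, -2) = -2
D (Player 1): max(-8, -2) = -2
H (Player 2): min(-6, -1) = -6
I (Player 2): min(1, 6) = 1
G (Player 1): max(-6, 1) = 1
C (Player 2): min(-2, 1) = -2
Root (Player 1): max(-2, -2) = -2

-2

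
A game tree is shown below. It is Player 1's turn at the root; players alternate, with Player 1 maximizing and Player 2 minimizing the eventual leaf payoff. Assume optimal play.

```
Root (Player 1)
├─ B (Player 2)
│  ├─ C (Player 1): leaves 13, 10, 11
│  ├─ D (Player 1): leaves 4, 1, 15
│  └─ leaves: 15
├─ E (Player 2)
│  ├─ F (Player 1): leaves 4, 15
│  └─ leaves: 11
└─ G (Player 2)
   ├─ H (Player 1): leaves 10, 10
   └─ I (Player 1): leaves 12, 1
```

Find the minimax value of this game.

C (Player 1): max(13, 10, 11) = 13
D (Player 1): max(4, 1, 15) = 15
B (Player 2): min(13, 15, 15) = 13
F (Player 1): max(4, 15) = 15
E (Player 2): min(15, 11) = 11
H (Player 1): max(10, 10) = 10
I (Player 1): max(12, 1) = 12
G (Player 2): min(10, 12) = 10
Root (Player 1): max(13, 11, 10) = 13

13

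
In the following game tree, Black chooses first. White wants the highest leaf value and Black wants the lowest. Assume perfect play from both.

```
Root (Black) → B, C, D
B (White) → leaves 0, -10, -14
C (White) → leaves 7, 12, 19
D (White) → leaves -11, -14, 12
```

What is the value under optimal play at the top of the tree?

B (White): max(0, -10, -14) = 0
C (White): max(7, 12, 19) = 19
D (White): max(-11, -14, 12) = 12
Root (Black): min(0, 19, 12) = 0

0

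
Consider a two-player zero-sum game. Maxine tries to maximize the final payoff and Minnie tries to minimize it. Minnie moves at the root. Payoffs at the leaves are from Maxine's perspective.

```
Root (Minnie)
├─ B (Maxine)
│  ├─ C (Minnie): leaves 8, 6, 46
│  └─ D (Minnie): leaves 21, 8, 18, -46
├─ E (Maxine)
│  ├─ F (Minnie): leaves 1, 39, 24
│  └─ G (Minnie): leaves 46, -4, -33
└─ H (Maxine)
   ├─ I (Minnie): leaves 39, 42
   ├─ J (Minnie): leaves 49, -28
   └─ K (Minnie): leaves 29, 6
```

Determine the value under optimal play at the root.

1

C (Minnie): min(8, 6, 46) = 6
D (Minnie): min(21, 8, 18, -46) = -46
B (Maxine): max(6, -46) = 6
F (Minnie): min(1, 39, 24) = 1
G (Minnie): min(46, -4, -33) = -33
E (Maxine): max(1, -33) = 1
I (Minnie): min(39, 42) = 39
J (Minnie): min(49, -28) = -28
K (Minnie): min(29, 6) = 6
H (Maxine): max(39, -28, 6) = 39
Root (Minnie): min(6, 1, 39) = 1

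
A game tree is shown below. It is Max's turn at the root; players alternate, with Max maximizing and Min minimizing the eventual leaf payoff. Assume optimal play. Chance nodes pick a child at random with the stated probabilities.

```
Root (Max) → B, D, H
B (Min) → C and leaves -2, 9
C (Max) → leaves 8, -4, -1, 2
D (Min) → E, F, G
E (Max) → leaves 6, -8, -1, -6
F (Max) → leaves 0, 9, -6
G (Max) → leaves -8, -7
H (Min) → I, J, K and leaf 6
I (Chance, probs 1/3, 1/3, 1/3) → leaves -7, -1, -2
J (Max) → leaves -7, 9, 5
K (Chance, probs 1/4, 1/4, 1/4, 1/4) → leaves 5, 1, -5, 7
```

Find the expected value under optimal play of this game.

-2

C (Max): max(8, -4, -1, 2) = 8
B (Min): min(8, -2, 9) = -2
E (Max): max(6, -8, -1, -6) = 6
F (Max): max(0, 9, -6) = 9
G (Max): max(-8, -7) = -7
D (Min): min(6, 9, -7) = -7
I (Chance): 1/3·-7 + 1/3·-1 + 1/3·-2 = -3.33
J (Max): max(-7, 9, 5) = 9
K (Chance): 1/4·5 + 1/4·1 + 1/4·-5 + 1/4·7 = 2
H (Min): min(-3.33, 9, 2, 6) = -3.33
Root (Max): max(-2, -7, -3.33) = -2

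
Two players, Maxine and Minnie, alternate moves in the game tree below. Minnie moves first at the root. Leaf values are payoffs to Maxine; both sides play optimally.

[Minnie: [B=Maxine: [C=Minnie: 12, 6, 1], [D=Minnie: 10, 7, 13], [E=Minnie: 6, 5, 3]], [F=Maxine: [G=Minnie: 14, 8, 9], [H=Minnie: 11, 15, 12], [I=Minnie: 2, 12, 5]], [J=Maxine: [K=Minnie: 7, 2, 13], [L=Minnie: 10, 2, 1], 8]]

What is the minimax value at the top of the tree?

C (Minnie): min(12, 6, 1) = 1
D (Minnie): min(10, 7, 13) = 7
E (Minnie): min(6, 5, 3) = 3
B (Maxine): max(1, 7, 3) = 7
G (Minnie): min(14, 8, 9) = 8
H (Minnie): min(11, 15, 12) = 11
I (Minnie): min(2, 12, 5) = 2
F (Maxine): max(8, 11, 2) = 11
K (Minnie): min(7, 2, 13) = 2
L (Minnie): min(10, 2, 1) = 1
J (Maxine): max(2, 1, 8) = 8
Root (Minnie): min(7, 11, 8) = 7

7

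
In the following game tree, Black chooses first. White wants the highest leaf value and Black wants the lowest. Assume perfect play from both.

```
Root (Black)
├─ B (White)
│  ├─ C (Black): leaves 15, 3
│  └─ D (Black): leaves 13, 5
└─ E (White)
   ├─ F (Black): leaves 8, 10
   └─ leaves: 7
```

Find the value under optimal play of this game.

5

C (Black): min(15, 3) = 3
D (Black): min(13, 5) = 5
B (White): max(3, 5) = 5
F (Black): min(8, 10) = 8
E (White): max(8, 7) = 8
Root (Black): min(5, 8) = 5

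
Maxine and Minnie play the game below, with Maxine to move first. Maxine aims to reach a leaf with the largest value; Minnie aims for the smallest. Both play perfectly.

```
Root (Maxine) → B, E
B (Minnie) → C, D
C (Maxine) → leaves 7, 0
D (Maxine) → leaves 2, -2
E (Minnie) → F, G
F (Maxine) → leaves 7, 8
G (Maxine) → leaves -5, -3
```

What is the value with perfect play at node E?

F: max(7, 8) = 8
G: max(-5, -3) = -3
E: min(8, -3) = -3

-3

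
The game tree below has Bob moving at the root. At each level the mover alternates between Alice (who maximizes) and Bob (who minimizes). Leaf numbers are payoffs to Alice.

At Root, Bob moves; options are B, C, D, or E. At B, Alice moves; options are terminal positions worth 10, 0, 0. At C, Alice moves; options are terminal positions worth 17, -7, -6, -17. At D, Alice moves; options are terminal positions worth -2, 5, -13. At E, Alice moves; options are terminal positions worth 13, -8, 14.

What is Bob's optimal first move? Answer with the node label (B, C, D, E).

D

B (Alice): max(10, 0, 0) = 10
C (Alice): max(17, -7, -6, -17) = 17
D (Alice): max(-2, 5, -13) = 5
E (Alice): max(13, -8, 14) = 14
Root (Bob): min(10, 17, 5, 14) = 5
Bob picks the child with the lowest value: D (value 5).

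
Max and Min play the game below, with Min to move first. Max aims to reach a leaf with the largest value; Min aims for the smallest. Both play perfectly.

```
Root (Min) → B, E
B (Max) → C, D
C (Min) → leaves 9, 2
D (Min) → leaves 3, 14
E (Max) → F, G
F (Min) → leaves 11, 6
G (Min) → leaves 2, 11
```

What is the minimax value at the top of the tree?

3

C (Min): min(9, 2) = 2
D (Min): min(3, 14) = 3
B (Max): max(2, 3) = 3
F (Min): min(11, 6) = 6
G (Min): min(2, 11) = 2
E (Max): max(6, 2) = 6
Root (Min): min(3, 6) = 3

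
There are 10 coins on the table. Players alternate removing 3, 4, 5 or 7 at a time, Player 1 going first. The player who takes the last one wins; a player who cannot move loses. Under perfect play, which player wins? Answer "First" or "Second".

Compute winning (W) and losing (L) positions by backward induction:
i:   0  1  2  3  4  5  6  7  8  9 10
     L  L  L  W  W  W  W  W  W  W  L
Position 10 is L, so the second player wins.

Second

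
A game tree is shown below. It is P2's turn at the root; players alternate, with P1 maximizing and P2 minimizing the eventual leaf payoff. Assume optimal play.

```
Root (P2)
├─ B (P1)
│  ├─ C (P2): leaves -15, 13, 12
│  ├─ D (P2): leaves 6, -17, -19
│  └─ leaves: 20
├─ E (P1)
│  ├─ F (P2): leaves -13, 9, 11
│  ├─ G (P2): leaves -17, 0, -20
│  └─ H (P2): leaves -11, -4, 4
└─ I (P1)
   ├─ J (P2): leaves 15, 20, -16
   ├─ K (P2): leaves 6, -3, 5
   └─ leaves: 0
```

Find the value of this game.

C (P2): min(-15, 13, 12) = -15
D (P2): min(6, -17, -19) = -19
B (P1): max(-15, -19, 20) = 20
F (P2): min(-13, 9, 11) = -13
G (P2): min(-17, 0, -20) = -20
H (P2): min(-11, -4, 4) = -11
E (P1): max(-13, -20, -11) = -11
J (P2): min(15, 20, -16) = -16
K (P2): min(6, -3, 5) = -3
I (P1): max(-16, -3, 0) = 0
Root (P2): min(20, -11, 0) = -11

-11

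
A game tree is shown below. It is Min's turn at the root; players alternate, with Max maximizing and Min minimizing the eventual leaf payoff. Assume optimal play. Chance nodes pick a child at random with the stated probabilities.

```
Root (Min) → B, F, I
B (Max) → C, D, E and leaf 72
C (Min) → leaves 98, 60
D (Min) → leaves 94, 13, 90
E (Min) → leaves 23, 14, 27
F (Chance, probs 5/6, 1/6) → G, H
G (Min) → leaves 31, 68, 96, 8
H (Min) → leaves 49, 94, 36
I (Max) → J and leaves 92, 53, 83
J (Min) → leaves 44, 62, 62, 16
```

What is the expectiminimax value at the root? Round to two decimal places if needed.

12.67

C (Min): min(98, 60) = 60
D (Min): min(94, 13, 90) = 13
E (Min): min(23, 14, 27) = 14
B (Max): max(60, 13, 14, 72) = 72
G (Min): min(31, 68, 96, 8) = 8
H (Min): min(49, 94, 36) = 36
F (Chance): 5/6·8 + 1/6·36 = 12.67
J (Min): min(44, 62, 62, 16) = 16
I (Max): max(16, 92, 53, 83) = 92
Root (Min): min(72, 12.67, 92) = 12.67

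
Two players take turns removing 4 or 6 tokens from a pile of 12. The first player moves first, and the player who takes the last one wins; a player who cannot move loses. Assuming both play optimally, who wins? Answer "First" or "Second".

Positions where the player to move wins (W) vs loses (L):
i:   0  1  2  3  4  5  6  7  8  9 10 11 12
     L  L  L  L  W  W  W  W  W  W  L  L  L
Position 12 is L, so the second player wins.

Second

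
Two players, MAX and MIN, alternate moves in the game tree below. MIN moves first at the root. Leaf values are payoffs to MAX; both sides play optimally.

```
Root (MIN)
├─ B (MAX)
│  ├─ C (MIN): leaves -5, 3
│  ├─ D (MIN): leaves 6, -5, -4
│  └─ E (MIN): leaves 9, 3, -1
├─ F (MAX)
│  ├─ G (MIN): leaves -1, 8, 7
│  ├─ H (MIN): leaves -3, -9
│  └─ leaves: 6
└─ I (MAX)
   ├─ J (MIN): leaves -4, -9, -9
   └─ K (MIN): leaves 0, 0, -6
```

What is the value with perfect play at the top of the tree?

-6

C (MIN): min(-5, 3) = -5
D (MIN): min(6, -5, -4) = -5
E (MIN): min(9, 3, -1) = -1
B (MAX): max(-5, -5, -1) = -1
G (MIN): min(-1, 8, 7) = -1
H (MIN): min(-3, -9) = -9
F (MAX): max(-1, -9, 6) = 6
J (MIN): min(-4, -9, -9) = -9
K (MIN): min(0, 0, -6) = -6
I (MAX): max(-9, -6) = -6
Root (MIN): min(-1, 6, -6) = -6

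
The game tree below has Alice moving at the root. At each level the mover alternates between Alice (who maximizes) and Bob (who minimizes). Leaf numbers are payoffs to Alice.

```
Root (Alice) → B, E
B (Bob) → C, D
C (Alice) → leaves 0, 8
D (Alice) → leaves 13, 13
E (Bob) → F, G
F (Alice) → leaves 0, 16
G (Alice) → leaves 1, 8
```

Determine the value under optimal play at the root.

8

C (Alice): max(0, 8) = 8
D (Alice): max(13, 13) = 13
B (Bob): min(8, 13) = 8
F (Alice): max(0, 16) = 16
G (Alice): max(1, 8) = 8
E (Bob): min(16, 8) = 8
Root (Alice): max(8, 8) = 8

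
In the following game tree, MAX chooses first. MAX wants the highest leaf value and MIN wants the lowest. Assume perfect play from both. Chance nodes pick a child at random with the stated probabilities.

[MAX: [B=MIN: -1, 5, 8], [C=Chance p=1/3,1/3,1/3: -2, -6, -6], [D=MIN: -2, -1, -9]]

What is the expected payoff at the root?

B (MIN): min(-1, 5, 8) = -1
C (Chance): 1/3·-2 + 1/3·-6 + 1/3·-6 = -4.67
D (MIN): min(-2, -1, -9) = -9
Root (MAX): max(-1, -4.67, -9) = -1

-1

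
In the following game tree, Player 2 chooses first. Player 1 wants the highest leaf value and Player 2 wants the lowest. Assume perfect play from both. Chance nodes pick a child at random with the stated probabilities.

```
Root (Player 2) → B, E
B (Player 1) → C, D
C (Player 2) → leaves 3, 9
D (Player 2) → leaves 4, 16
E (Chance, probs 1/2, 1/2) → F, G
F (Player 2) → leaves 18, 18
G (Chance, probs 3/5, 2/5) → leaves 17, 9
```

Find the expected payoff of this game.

C (Player 2): min(3, 9) = 3
D (Player 2): min(4, 16) = 4
B (Player 1): max(3, 4) = 4
F (Player 2): min(18, 18) = 18
G (Chance): 3/5·17 + 2/5·9 = 13.8
E (Chance): 1/2·18 + 1/2·13.8 = 15.9
Root (Player 2): min(4, 15.9) = 4

4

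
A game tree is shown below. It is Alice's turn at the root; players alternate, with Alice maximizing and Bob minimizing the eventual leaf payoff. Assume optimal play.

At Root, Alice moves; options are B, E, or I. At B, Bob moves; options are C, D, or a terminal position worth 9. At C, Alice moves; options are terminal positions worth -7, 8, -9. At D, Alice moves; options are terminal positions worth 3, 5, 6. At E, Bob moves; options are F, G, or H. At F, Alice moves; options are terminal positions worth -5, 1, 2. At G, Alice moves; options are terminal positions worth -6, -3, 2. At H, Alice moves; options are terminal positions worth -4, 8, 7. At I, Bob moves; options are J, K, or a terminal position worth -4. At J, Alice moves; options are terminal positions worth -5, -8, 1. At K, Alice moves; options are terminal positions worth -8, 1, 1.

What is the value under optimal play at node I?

J: max(-5, -8, 1) = 1
K: max(-8, 1, 1) = 1
I: min(1, 1, -4) = -4

-4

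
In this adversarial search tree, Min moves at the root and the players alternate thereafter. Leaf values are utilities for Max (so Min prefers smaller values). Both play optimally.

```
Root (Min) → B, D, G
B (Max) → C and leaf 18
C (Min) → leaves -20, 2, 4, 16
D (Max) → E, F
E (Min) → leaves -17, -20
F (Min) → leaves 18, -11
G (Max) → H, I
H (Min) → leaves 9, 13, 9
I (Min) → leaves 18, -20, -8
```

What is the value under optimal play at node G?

9

H: min(9, 13, 9) = 9
I: min(18, -20, -8) = -20
G: max(9, -20) = 9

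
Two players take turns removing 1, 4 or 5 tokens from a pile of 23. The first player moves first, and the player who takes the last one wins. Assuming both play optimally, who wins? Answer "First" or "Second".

First

i:   0  1  2  3  4  5  6  7  8  9 10 11 12 13 14 15 16 17 18 19 20 21 22 23
     L  W  L  W  W  W  W  W  L  W  L  W  W  W  W  W  L  W  L  W  W  W  W  W
Position 23 is W, so the first player wins.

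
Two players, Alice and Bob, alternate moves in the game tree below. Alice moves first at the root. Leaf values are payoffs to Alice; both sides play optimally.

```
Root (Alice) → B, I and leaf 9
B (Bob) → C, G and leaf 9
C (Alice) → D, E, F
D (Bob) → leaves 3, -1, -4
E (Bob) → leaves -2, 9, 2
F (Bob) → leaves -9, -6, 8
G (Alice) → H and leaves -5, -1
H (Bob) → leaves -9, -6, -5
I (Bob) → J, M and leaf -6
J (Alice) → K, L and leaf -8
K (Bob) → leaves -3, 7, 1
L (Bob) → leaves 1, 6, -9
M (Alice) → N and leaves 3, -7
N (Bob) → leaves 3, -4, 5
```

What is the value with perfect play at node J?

K: min(-3, 7, 1) = -3
L: min(1, 6, -9) = -9
J: max(-3, -9, -8) = -3

-3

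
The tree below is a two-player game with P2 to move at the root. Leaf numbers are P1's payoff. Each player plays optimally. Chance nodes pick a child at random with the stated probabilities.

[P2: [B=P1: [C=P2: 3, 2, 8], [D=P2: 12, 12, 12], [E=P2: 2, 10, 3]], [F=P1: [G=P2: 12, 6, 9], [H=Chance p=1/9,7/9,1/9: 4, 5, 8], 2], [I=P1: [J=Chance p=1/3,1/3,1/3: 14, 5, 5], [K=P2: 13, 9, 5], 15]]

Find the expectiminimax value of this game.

C (P2): min(3, 2, 8) = 2
D (P2): min(12, 12, 12) = 12
E (P2): min(2, 10, 3) = 2
B (P1): max(2, 12, 2) = 12
G (P2): min(12, 6, 9) = 6
H (Chance): 1/9·4 + 7/9·5 + 1/9·8 = 5.22
F (P1): max(6, 5.22, 2) = 6
J (Chance): 1/3·14 + 1/3·5 + 1/3·5 = 8
K (P2): min(13, 9, 5) = 5
I (P1): max(8, 5, 15) = 15
Root (P2): min(12, 6, 15) = 6

6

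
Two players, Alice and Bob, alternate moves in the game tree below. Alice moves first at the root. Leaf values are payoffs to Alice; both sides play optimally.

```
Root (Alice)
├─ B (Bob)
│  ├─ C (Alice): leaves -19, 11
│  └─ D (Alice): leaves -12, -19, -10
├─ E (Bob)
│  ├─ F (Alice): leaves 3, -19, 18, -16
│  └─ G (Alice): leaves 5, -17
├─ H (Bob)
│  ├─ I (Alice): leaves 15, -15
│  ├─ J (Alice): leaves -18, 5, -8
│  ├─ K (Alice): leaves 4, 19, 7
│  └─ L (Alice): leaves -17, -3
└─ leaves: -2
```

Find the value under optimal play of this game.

5

C (Alice): max(-19, 11) = 11
D (Alice): max(-12, -19, -10) = -10
B (Bob): min(11, -10) = -10
F (Alice): max(3, -19, 18, -16) = 18
G (Alice): max(5, -17) = 5
E (Bob): min(18, 5) = 5
I (Alice): max(15, -15) = 15
J (Alice): max(-18, 5, -8) = 5
K (Alice): max(4, 19, 7) = 19
L (Alice): max(-17, -3) = -3
H (Bob): min(15, 5, 19, -3) = -3
Root (Alice): max(-10, 5, -3, -2) = 5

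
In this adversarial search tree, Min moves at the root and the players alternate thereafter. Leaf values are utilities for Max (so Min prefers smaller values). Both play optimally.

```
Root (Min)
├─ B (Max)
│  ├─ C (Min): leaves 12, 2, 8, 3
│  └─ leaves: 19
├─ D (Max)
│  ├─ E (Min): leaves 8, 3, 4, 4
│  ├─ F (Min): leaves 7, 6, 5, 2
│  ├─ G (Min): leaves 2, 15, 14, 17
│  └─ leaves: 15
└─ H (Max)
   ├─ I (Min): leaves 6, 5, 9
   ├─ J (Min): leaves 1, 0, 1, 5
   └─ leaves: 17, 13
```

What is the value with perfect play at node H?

17

I: min(6, 5, 9) = 5
J: min(1, 0, 1, 5) = 0
H: max(5, 0, 17, 13) = 17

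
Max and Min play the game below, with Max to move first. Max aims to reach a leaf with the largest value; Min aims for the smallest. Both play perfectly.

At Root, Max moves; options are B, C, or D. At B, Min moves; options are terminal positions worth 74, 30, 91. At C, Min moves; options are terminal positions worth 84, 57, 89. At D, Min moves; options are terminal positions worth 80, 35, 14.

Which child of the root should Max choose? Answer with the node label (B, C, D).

B (Min): min(74, 30, 91) = 30
C (Min): min(84, 57, 89) = 57
D (Min): min(80, 35, 14) = 14
Root (Max): max(30, 57, 14) = 57
Max picks the child with the highest value: C (value 57).

C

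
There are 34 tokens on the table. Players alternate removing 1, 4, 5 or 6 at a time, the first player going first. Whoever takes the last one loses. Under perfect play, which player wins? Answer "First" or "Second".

First

Compute winning (W) and losing (L) positions by backward induction:
i:   0  1  2  3  4  5  6  7  8  9 10 11 12 13 14 15 16 17 18 19 20 21 22 23 24 25 26 27 28 29 30 31 32 33 34
     W  L  W  L  W  W  W  W  W  W  L  W  L  W  W  W  W  W  W  L  W  L  W  W  W  W  W  W  L  W  L  W  W  W  W
Position 34 is W, so the first player wins.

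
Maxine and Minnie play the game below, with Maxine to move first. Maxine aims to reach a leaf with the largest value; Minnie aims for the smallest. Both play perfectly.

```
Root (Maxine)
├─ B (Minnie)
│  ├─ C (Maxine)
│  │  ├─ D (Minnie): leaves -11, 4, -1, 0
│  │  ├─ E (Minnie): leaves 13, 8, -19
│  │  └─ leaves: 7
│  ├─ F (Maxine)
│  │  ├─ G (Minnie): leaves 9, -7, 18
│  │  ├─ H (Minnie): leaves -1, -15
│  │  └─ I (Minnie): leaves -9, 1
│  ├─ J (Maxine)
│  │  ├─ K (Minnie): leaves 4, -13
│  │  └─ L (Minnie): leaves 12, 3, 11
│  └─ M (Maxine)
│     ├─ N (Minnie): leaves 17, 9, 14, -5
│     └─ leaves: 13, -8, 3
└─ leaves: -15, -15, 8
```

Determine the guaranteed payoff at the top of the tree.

D (Minnie): min(-11, 4, -1, 0) = -11
E (Minnie): min(13, 8, -19) = -19
C (Maxine): max(-11, -19, 7) = 7
G (Minnie): min(9, -7, 18) = -7
H (Minnie): min(-1, -15) = -15
I (Minnie): min(-9, 1) = -9
F (Maxine): max(-7, -15, -9) = -7
K (Minnie): min(4, -13) = -13
L (Minnie): min(12, 3, 11) = 3
J (Maxine): max(-13, 3) = 3
N (Minnie): min(17, 9, 14, -5) = -5
M (Maxine): max(-5, 13, -8, 3) = 13
B (Minnie): min(7, -7, 3, 13) = -7
Root (Maxine): max(-7, -15, -15, 8) = 8

8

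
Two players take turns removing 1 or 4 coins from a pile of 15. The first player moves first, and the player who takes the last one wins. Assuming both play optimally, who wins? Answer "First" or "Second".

Second

Positions where the player to move wins (W) vs loses (L):
i:   0  1  2  3  4  5  6  7  8  9 10 11 12 13 14 15
     L  W  L  W  W  L  W  L  W  W  L  W  L  W  W  L
Position 15 is L, so the second player wins.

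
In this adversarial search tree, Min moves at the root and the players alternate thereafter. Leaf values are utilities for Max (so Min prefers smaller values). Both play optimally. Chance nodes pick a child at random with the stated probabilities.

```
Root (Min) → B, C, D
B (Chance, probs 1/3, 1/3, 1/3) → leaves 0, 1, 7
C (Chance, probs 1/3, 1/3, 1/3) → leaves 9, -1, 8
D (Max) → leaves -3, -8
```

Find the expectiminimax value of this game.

-3

B (Chance): 1/3·0 + 1/3·1 + 1/3·7 = 2.67
C (Chance): 1/3·9 + 1/3·-1 + 1/3·8 = 5.33
D (Max): max(-3, -8) = -3
Root (Min): min(2.67, 5.33, -3) = -3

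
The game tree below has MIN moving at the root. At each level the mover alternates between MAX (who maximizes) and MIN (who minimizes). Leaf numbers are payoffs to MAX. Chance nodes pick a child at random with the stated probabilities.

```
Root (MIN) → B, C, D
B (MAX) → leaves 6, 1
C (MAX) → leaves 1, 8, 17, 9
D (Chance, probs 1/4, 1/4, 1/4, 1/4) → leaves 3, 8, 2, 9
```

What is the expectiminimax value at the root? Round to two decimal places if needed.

5.5

B (MAX): max(6, 1) = 6
C (MAX): max(1, 8, 17, 9) = 17
D (Chance): 1/4·3 + 1/4·8 + 1/4·2 + 1/4·9 = 5.5
Root (MIN): min(6, 17, 5.5) = 5.5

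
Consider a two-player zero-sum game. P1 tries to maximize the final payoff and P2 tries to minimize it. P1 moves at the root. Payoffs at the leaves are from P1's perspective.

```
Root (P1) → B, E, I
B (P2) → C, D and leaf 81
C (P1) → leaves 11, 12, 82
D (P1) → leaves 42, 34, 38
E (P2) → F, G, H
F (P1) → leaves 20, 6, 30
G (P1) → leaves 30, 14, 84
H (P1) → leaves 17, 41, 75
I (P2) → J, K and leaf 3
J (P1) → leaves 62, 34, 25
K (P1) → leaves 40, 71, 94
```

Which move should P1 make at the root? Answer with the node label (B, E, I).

C (P1): max(11, 12, 82) = 82
D (P1): max(42, 34, 38) = 42
B (P2): min(82, 42, 81) = 42
F (P1): max(20, 6, 30) = 30
G (P1): max(30, 14, 84) = 84
H (P1): max(17, 41, 75) = 75
E (P2): min(30, 84, 75) = 30
J (P1): max(62, 34, 25) = 62
K (P1): max(40, 71, 94) = 94
I (P2): min(62, 94, 3) = 3
Root (P1): max(42, 30, 3) = 42
P1 picks the child with the highest value: B (value 42).

B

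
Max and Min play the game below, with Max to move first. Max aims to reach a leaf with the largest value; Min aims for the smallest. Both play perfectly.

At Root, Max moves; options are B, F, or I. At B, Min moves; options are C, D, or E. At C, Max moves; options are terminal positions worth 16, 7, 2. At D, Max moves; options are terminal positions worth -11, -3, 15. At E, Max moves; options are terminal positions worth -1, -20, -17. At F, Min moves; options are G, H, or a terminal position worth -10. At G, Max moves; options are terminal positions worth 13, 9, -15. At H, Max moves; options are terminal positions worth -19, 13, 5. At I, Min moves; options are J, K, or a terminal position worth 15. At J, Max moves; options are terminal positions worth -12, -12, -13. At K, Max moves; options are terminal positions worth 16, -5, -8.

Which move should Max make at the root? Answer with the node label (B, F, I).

C (Max): max(16, 7, 2) = 16
D (Max): max(-11, -3, 15) = 15
E (Max): max(-1, -20, -17) = -1
B (Min): min(16, 15, -1) = -1
G (Max): max(13, 9, -15) = 13
H (Max): max(-19, 13, 5) = 13
F (Min): min(13, 13, -10) = -10
J (Max): max(-12, -12, -13) = -12
K (Max): max(16, -5, -8) = 16
I (Min): min(-12, 16, 15) = -12
Root (Max): max(-1, -10, -12) = -1
Max picks the child with the highest value: B (value -1).

B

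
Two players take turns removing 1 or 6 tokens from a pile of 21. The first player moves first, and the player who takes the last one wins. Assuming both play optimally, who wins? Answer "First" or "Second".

W/L table (W = player to move can force a win):
i:   0  1  2  3  4  5  6  7  8  9 10 11 12 13 14 15 16 17 18 19 20 21
     L  W  L  W  L  W  W  L  W  L  W  L  W  W  L  W  L  W  L  W  W  L
Position 21 is L, so the second player wins.

Second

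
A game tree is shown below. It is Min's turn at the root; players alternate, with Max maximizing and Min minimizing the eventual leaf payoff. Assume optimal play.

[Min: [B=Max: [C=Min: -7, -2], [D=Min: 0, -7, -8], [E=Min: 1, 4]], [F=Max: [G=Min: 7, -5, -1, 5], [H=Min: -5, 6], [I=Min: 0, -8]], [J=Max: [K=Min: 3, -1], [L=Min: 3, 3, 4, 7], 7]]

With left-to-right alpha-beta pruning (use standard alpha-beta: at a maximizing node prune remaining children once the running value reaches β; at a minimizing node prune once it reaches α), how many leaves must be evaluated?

15

C [α=-∞,β=+∞]: v=-7
D [α=-7,β=+∞]: v=-7 after child 2 ≤ α → α-cutoff, skip 1
E [α=-7,β=+∞]: v=1
B [α=-∞,β=+∞]: v=1
G [α=-∞,β=1]: v=-5
H [α=-5,β=1]: v=-5 after child 1 ≤ α → α-cutoff, skip 1
I [α=-5,β=1]: v=-8
F [α=-∞,β=1]: v=-5
K [α=-∞,β=-5]: v=-1
J [α=-∞,β=-5]: v=-1 after child 1 ≥ β → β-cutoff, skip 2
Root [α=-∞,β=+∞]: v=-5
Leaves evaluated: 15 of 22.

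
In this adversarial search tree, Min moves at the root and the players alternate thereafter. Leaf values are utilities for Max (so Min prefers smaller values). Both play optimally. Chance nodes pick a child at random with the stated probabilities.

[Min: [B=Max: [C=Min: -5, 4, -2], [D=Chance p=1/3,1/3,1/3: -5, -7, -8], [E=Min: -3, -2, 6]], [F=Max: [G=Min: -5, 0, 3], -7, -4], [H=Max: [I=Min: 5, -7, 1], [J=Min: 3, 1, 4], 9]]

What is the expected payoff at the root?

-4

C (Min): min(-5, 4, -2) = -5
D (Chance): 1/3·-5 + 1/3·-7 + 1/3·-8 = -6.67
E (Min): min(-3, -2, 6) = -3
B (Max): max(-5, -6.67, -3) = -3
G (Min): min(-5, 0, 3) = -5
F (Max): max(-5, -7, -4) = -4
I (Min): min(5, -7, 1) = -7
J (Min): min(3, 1, 4) = 1
H (Max): max(-7, 1, 9) = 9
Root (Min): min(-3, -4, 9) = -4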